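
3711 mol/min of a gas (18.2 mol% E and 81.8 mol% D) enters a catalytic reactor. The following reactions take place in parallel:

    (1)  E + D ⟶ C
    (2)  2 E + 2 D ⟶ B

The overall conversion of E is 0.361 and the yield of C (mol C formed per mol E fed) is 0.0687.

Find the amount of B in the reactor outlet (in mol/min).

98.7 mol/min

Yield of C: 1ξ₁ / 675.4 = 0.0687 → ξ₁ = 46.4 mol/min.
Conversion of E: 1ξ₁ + 2ξ₂ = 0.361 × 675.4 = 243.8 → ξ₂ = 98.71 mol/min.
Outlet amounts (n = n₀ + Σ ν·ξ):
  E: 675.4 − 1(46.4) − 2(98.71) = 431.6
  D: 3036 − 1(46.4) − 2(98.71) = 2792
  C: 0 + 1(46.4) = 46.4
  B: 0 + 1(98.71) = 98.71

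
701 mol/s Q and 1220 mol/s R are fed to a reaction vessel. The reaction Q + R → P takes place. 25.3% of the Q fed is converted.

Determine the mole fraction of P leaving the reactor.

Q reacted = 0.253 × 701 = 177.4 mol/s; ν_Q = −1, so ξ = 177.4/1 = 177.4 mol/s.
Outlet amounts (n = n₀ + ν ξ):
  Q: 701 − 1(177.4) = 523.6
  R: 1220 − 1(177.4) = 1043
  P: 0 + 1(177.4) = 177.4
Total out = 1744 mol/s; y_P = 177.4 / 1744 = 0.1017.

0.102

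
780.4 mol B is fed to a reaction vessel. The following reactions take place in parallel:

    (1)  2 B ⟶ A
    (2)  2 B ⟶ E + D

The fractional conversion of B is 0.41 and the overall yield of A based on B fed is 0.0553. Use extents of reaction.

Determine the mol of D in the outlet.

117 mol

Yield of A: 1ξ₁ / 780.4 = 0.0553 → ξ₁ = 43.16 mol.
Conversion of B: 2ξ₁ + 2ξ₂ = 0.41 × 780.4 = 320 → ξ₂ = 116.8 mol.
Outlet amounts (n = n₀ + Σ ν·ξ):
  B: 780.4 − 2(43.16) − 2(116.8) = 460.4
  A: 0 + 1(43.16) = 43.16
  E: 0 + 1(116.8) = 116.8
  D: 0 + 1(116.8) = 116.8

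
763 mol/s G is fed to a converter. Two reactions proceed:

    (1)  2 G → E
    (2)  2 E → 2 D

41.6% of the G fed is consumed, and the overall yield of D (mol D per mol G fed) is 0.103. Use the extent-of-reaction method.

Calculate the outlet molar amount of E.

80.1 mol/s

Conversion of G: G consumed = 2ξ₁ = 0.416 × 763 → ξ₁ = 158.7 mol/s.
Yield of D: 2ξ₂ / 763 = 0.103 → ξ₂ = 39.29 mol/s.
Outlet amounts (n = n₀ + Σ ν·ξ):
  G: 763 − 2(158.7) = 445.6
  E: 0 + 1(158.7) − 2(39.29) = 80.11
  D: 0 + 2(39.29) = 78.59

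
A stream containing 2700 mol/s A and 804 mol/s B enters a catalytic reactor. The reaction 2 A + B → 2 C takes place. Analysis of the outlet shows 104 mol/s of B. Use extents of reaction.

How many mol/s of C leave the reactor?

For B: n = n₀ − 1ξ → 104 = 804 − 1ξ, giving ξ = 700 mol/s.
Outlet amounts (n = n₀ + ν ξ):
  A: 2700 − 2(700) = 1300
  B: 804 − 1(700) = 104
  C: 0 + 2(700) = 1400

1400 mol/s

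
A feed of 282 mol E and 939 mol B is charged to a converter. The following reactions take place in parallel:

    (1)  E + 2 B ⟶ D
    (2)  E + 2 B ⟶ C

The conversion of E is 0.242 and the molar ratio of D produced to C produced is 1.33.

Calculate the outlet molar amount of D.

Conversion of E: E consumed = 0.242 × 282 = 68.24 mol = 1ξ₁ + 1ξ₂.
Selectivity: 1ξ₁ / (1ξ₂) = 1.33 → ξ₁ = 1.33 ξ₂.
Substitute: (1·1.33 + 1) ξ₂ = 68.24 → ξ₂ = 29.29 mol, ξ₁ = 38.95 mol.
Outlet amounts (n = n₀ + Σ ν·ξ):
  E: 282 − 1(38.95) − 1(29.29) = 213.8
  B: 939 − 2(38.95) − 2(29.29) = 802.5
  D: 0 + 1(38.95) = 38.95
  C: 0 + 1(29.29) = 29.29

39 mol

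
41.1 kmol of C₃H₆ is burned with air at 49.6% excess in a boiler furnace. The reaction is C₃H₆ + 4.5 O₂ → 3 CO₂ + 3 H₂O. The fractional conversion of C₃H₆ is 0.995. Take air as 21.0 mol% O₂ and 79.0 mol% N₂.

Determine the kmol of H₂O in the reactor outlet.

123 kmol

Stoichiometric O₂ = 4.5 × 41.1 = 185 kmol; O₂ fed = 185 × 1.496 = 276.7 kmol.
N₂ fed = 276.7 × 79/21 = 1041 kmol.
Fuel reacted = 0.995 × 41.1 → ξ = 40.89 kmol.
Outlet (n = n₀ + ν ξ):
  C₃H₆: 41.1 − 1(40.89) = 0.2055
  O₂: 276.7 − 4.5(40.89) = 92.66
  N₂: 1041 (inert)
  CO₂: 0 + 3(40.89) = 122.7
  H₂O: 0 + 3(40.89) = 122.7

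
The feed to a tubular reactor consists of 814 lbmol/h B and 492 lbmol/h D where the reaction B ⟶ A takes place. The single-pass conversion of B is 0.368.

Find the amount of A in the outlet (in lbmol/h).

300 lbmol/h

B reacted = 0.368 × 814 = 299.6 lbmol/h; ν_B = −1, so ξ = 299.6/1 = 299.6 lbmol/h.
Outlet amounts (n = n₀ + ν ξ):
  B: 814 − 1(299.6) = 514.4
  A: 0 + 1(299.6) = 299.6
  D: 492 (inert)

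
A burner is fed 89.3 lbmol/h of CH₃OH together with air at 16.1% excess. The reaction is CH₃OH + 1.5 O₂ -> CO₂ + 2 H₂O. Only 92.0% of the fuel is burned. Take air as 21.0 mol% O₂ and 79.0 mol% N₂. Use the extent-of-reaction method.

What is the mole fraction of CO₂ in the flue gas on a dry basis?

Stoichiometric O₂ = 1.5 × 89.3 = 133.9 lbmol/h; O₂ fed = 133.9 × 1.161 = 155.5 lbmol/h.
N₂ fed = 155.5 × 79/21 = 585 lbmol/h.
Fuel reacted = 0.92 × 89.3 → ξ = 82.16 lbmol/h.
Outlet (n = n₀ + ν ξ):
  CH₃OH: 89.3 − 1(82.16) = 7.144
  O₂: 155.5 − 1.5(82.16) = 32.28
  N₂: 585 (inert)
  CO₂: 0 + 1(82.16) = 82.16
  H₂O: 0 + 2(82.16) = 164.3
Dry total = 706.6 lbmol/h; y_CO₂ (dry) = 82.16 / 706.6 = 0.1163.

0.116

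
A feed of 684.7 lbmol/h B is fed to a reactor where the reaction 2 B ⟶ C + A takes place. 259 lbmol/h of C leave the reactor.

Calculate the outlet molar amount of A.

For C: n = n₀ + 1ξ → 259 = 0 + 1ξ, giving ξ = 259 lbmol/h.
Outlet amounts (n = n₀ + ν ξ):
  B: 684.7 − 2(259) = 166.7
  C: 0 + 1(259) = 259
  A: 0 + 1(259) = 259

259 lbmol/h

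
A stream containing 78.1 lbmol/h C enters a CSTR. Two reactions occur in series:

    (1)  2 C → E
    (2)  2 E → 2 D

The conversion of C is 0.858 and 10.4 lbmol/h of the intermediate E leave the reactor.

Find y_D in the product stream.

0.518

Conversion of C: C consumed = 2ξ₁ = 0.858 × 78.1 → ξ₁ = 33.5 lbmol/h.
E balance: n_E = 0 + 1ξ₁ − 2ξ₂ = 10.4 → ξ₂ = (1·33.5 − 10.4)/2 = 11.55 lbmol/h.
Outlet amounts (n = n₀ + Σ ν·ξ):
  C: 78.1 − 2(33.5) = 11.09
  E: 0 + 1(33.5) − 2(11.55) = 10.4
  D: 0 + 2(11.55) = 23.1
Total out = 44.6 lbmol/h; y_D = 23.1 / 44.6 = 0.5181.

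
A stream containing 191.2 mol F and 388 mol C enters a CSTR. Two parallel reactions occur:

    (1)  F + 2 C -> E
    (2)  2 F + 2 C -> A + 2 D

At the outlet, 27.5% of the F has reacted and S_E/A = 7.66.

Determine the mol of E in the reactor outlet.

41.7 mol

Conversion of F: F consumed = 0.275 × 191.2 = 52.58 mol = 1ξ₁ + 2ξ₂.
Selectivity: 1ξ₁ / (1ξ₂) = 7.66 → ξ₁ = 7.66 ξ₂.
Substitute: (1·7.66 + 2) ξ₂ = 52.58 → ξ₂ = 5.443 mol, ξ₁ = 41.69 mol.
Outlet amounts (n = n₀ + Σ ν·ξ):
  F: 191.2 − 1(41.69) − 2(5.443) = 138.6
  C: 388 − 2(41.69) − 2(5.443) = 293.7
  E: 0 + 1(41.69) = 41.69
  A: 0 + 1(5.443) = 5.443
  D: 0 + 2(5.443) = 10.89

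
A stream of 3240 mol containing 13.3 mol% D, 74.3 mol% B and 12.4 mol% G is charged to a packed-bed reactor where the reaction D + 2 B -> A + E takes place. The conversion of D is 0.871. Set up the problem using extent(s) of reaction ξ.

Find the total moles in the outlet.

D reacted = 0.871 × 430.9 = 375.3 mol; ν_D = −1, so ξ = 375.3/1 = 375.3 mol.
Outlet amounts (n = n₀ + ν ξ):
  D: 430.9 − 1(375.3) = 55.59
  B: 2407 − 2(375.3) = 1657
  A: 0 + 1(375.3) = 375.3
  E: 0 + 1(375.3) = 375.3
  G: 401.8 (inert)
Total out = 55.59 + 1657 + 375.3 + 375.3 + 401.8 = 2865 mol.

2860 mol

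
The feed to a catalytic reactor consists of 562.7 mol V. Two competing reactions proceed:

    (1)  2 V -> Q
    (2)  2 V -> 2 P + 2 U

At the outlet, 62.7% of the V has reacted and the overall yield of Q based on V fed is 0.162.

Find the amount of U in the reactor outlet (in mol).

170 mol

Yield of Q: 1ξ₁ / 562.7 = 0.162 → ξ₁ = 91.16 mol.
Conversion of V: 2ξ₁ + 2ξ₂ = 0.627 × 562.7 = 352.8 → ξ₂ = 85.25 mol.
Outlet amounts (n = n₀ + Σ ν·ξ):
  V: 562.7 − 2(91.16) − 2(85.25) = 209.9
  Q: 0 + 1(91.16) = 91.16
  P: 0 + 2(85.25) = 170.5
  U: 0 + 2(85.25) = 170.5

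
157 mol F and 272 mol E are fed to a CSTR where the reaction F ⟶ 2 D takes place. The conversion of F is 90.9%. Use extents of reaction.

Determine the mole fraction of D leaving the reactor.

F reacted = 0.909 × 157 = 142.7 mol; ν_F = −1, so ξ = 142.7/1 = 142.7 mol.
Outlet amounts (n = n₀ + ν ξ):
  F: 157 − 1(142.7) = 14.29
  D: 0 + 2(142.7) = 285.4
  E: 272 (inert)
Total out = 571.7 mol; y_D = 285.4 / 571.7 = 0.4992.

0.499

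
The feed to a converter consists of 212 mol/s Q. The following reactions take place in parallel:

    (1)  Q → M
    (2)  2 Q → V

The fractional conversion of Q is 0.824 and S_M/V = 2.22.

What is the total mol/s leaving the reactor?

Conversion of Q: Q consumed = 0.824 × 212 = 174.7 mol/s = 1ξ₁ + 2ξ₂.
Selectivity: 1ξ₁ / (1ξ₂) = 2.22 → ξ₁ = 2.22 ξ₂.
Substitute: (1·2.22 + 2) ξ₂ = 174.7 → ξ₂ = 41.4 mol/s, ξ₁ = 91.9 mol/s.
Outlet amounts (n = n₀ + Σ ν·ξ):
  Q: 212 − 1(91.9) − 2(41.4) = 37.31
  M: 0 + 1(91.9) = 91.9
  V: 0 + 1(41.4) = 41.4
Total out = 37.31 + 91.9 + 41.4 = 170.6 mol/s.

171 mol/s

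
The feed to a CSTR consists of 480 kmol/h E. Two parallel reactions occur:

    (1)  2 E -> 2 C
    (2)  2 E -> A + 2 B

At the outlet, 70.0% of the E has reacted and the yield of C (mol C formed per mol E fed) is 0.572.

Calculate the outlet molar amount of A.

Yield of C: 2ξ₁ / 480 = 0.572 → ξ₁ = 137.3 kmol/h.
Conversion of E: 2ξ₁ + 2ξ₂ = 0.7 × 480 = 336 → ξ₂ = 30.72 kmol/h.
Outlet amounts (n = n₀ + Σ ν·ξ):
  E: 480 − 2(137.3) − 2(30.72) = 144
  C: 0 + 2(137.3) = 274.6
  A: 0 + 1(30.72) = 30.72
  B: 0 + 2(30.72) = 61.44

30.7 kmol/h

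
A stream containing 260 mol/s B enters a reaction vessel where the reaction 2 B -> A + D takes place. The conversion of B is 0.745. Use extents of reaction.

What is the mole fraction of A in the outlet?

B reacted = 0.745 × 260 = 193.7 mol/s; ν_B = −2, so ξ = 193.7/2 = 96.85 mol/s.
Outlet amounts (n = n₀ + ν ξ):
  B: 260 − 2(96.85) = 66.3
  A: 0 + 1(96.85) = 96.85
  D: 0 + 1(96.85) = 96.85
Total out = 260 mol/s; y_A = 96.85 / 260 = 0.3725.

0.372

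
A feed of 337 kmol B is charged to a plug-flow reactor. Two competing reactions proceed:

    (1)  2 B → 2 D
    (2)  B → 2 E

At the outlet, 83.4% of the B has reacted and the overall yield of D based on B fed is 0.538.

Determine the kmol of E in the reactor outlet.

200 kmol

Yield of D: 2ξ₁ / 337 = 0.538 → ξ₁ = 90.65 kmol.
Conversion of B: 2ξ₁ + 1ξ₂ = 0.834 × 337 = 281.1 → ξ₂ = 99.75 kmol.
Outlet amounts (n = n₀ + Σ ν·ξ):
  B: 337 − 2(90.65) − 1(99.75) = 55.94
  D: 0 + 2(90.65) = 181.3
  E: 0 + 2(99.75) = 199.5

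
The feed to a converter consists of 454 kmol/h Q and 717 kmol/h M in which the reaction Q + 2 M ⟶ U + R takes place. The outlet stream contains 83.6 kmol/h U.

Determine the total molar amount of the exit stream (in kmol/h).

For U: n = n₀ + 1ξ → 83.6 = 0 + 1ξ, giving ξ = 83.6 kmol/h.
Outlet amounts (n = n₀ + ν ξ):
  Q: 454 − 1(83.6) = 370.4
  M: 717 − 2(83.6) = 549.8
  U: 0 + 1(83.6) = 83.6
  R: 0 + 1(83.6) = 83.6
Total out = 370.4 + 549.8 + 83.6 + 83.6 = 1087 kmol/h.

1090 kmol/h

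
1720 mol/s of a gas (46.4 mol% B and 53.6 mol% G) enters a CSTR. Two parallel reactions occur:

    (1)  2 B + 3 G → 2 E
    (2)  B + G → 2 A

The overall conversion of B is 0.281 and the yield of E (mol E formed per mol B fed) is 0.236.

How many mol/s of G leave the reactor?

Yield of E: 2ξ₁ / 798.1 = 0.236 → ξ₁ = 94.17 mol/s.
Conversion of B: 2ξ₁ + 1ξ₂ = 0.281 × 798.1 = 224.3 → ξ₂ = 35.91 mol/s.
Outlet amounts (n = n₀ + Σ ν·ξ):
  B: 798.1 − 2(94.17) − 1(35.91) = 573.8
  G: 921.9 − 3(94.17) − 1(35.91) = 603.5
  E: 0 + 2(94.17) = 188.3
  A: 0 + 2(35.91) = 71.83

603 mol/s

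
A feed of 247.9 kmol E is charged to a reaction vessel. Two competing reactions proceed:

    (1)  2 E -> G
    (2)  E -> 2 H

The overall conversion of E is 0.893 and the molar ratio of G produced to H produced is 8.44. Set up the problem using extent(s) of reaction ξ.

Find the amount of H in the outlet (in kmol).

12.7 kmol

Conversion of E: E consumed = 0.893 × 247.9 = 221.4 kmol = 2ξ₁ + 1ξ₂.
Selectivity: 1ξ₁ / (2ξ₂) = 8.44 → ξ₁ = 16.88 ξ₂.
Substitute: (2·16.88 + 1) ξ₂ = 221.4 → ξ₂ = 6.369 kmol, ξ₁ = 107.5 kmol.
Outlet amounts (n = n₀ + Σ ν·ξ):
  E: 247.9 − 2(107.5) − 1(6.369) = 26.53
  G: 0 + 1(107.5) = 107.5
  H: 0 + 2(6.369) = 12.74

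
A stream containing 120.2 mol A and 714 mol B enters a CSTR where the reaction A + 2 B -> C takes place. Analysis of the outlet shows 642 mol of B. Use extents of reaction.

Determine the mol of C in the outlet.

36 mol

For B: n = n₀ − 2ξ → 642 = 714 − 2ξ, giving ξ = 36 mol.
Outlet amounts (n = n₀ + ν ξ):
  A: 120.2 − 1(36) = 84.2
  B: 714 − 2(36) = 642
  C: 0 + 1(36) = 36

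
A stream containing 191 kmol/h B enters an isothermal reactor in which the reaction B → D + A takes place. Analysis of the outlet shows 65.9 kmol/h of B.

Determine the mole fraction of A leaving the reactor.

0.396

For B: n = n₀ − 1ξ → 65.9 = 191 − 1ξ, giving ξ = 125.1 kmol/h.
Outlet amounts (n = n₀ + ν ξ):
  B: 191 − 1(125.1) = 65.9
  D: 0 + 1(125.1) = 125.1
  A: 0 + 1(125.1) = 125.1
Total out = 316.1 kmol/h; y_A = 125.1 / 316.1 = 0.3958.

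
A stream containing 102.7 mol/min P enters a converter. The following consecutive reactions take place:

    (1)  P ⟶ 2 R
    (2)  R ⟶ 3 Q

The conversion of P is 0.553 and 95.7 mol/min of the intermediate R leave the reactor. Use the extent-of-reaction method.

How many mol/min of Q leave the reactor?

Conversion of P: P consumed = 1ξ₁ = 0.553 × 102.7 → ξ₁ = 56.79 mol/min.
R balance: n_R = 0 + 2ξ₁ − 1ξ₂ = 95.7 → ξ₂ = (2·56.79 − 95.7)/1 = 17.89 mol/min.
Outlet amounts (n = n₀ + Σ ν·ξ):
  P: 102.7 − 1(56.79) = 45.91
  R: 0 + 2(56.79) − 1(17.89) = 95.7
  Q: 0 + 3(17.89) = 53.66

53.7 mol/min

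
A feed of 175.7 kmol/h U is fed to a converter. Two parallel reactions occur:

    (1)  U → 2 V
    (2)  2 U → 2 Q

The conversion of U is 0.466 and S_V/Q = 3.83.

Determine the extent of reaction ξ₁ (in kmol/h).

Conversion of U: U consumed = 0.466 × 175.7 = 81.88 kmol/h = 1ξ₁ + 2ξ₂.
Selectivity: 2ξ₁ / (2ξ₂) = 3.83 → ξ₁ = 3.83 ξ₂.
Substitute: (1·3.83 + 2) ξ₂ = 81.88 → ξ₂ = 14.04 kmol/h, ξ₁ = 53.79 kmol/h.
Outlet amounts (n = n₀ + Σ ν·ξ):
  U: 175.7 − 1(53.79) − 2(14.04) = 93.82
  V: 0 + 2(53.79) = 107.6
  Q: 0 + 2(14.04) = 28.09

ξ₁ = 53.8 kmol/h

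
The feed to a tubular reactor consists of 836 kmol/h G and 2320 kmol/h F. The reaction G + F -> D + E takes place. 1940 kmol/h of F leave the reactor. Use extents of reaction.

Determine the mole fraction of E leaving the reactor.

0.12

For F: n = n₀ − 1ξ → 1940 = 2320 − 1ξ, giving ξ = 380 kmol/h.
Outlet amounts (n = n₀ + ν ξ):
  G: 836 − 1(380) = 456
  F: 2320 − 1(380) = 1940
  D: 0 + 1(380) = 380
  E: 0 + 1(380) = 380
Total out = 3156 kmol/h; y_E = 380 / 3156 = 0.1204.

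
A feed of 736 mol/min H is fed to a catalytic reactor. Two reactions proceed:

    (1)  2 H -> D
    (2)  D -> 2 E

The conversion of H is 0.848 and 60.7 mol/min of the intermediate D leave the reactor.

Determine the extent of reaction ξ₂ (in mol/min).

Conversion of H: H consumed = 2ξ₁ = 0.848 × 736 → ξ₁ = 312.1 mol/min.
D balance: n_D = 0 + 1ξ₁ − 1ξ₂ = 60.7 → ξ₂ = (1·312.1 − 60.7)/1 = 251.4 mol/min.
Outlet amounts (n = n₀ + Σ ν·ξ):
  H: 736 − 2(312.1) = 111.9
  D: 0 + 1(312.1) − 1(251.4) = 60.7
  E: 0 + 2(251.4) = 502.7

ξ₂ = 251 mol/min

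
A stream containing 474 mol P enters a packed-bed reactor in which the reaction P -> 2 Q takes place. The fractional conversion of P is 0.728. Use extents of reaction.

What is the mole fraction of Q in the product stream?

0.843

P reacted = 0.728 × 474 = 345.1 mol; ν_P = −1, so ξ = 345.1/1 = 345.1 mol.
Outlet amounts (n = n₀ + ν ξ):
  P: 474 − 1(345.1) = 128.9
  Q: 0 + 2(345.1) = 690.1
Total out = 819.1 mol; y_Q = 690.1 / 819.1 = 0.8426.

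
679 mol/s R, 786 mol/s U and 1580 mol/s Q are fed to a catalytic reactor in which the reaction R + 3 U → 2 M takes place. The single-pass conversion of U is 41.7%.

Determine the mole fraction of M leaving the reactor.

0.0773

U reacted = 0.417 × 786 = 327.8 mol/s; ν_U = −3, so ξ = 327.8/3 = 109.3 mol/s.
Outlet amounts (n = n₀ + ν ξ):
  R: 679 − 1(109.3) = 569.7
  U: 786 − 3(109.3) = 458.2
  M: 0 + 2(109.3) = 218.5
  Q: 1580 (inert)
Total out = 2826 mol/s; y_M = 218.5 / 2826 = 0.07731.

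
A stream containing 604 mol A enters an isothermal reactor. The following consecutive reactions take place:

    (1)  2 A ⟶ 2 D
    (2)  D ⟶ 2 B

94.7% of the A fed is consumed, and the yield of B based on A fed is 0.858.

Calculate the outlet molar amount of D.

Conversion of A: A consumed = 2ξ₁ = 0.947 × 604 → ξ₁ = 286 mol.
Yield of B: 2ξ₂ / 604 = 0.858 → ξ₂ = 259.1 mol.
Outlet amounts (n = n₀ + Σ ν·ξ):
  A: 604 − 2(286) = 32.01
  D: 0 + 2(286) − 1(259.1) = 312.9
  B: 0 + 2(259.1) = 518.2

313 mol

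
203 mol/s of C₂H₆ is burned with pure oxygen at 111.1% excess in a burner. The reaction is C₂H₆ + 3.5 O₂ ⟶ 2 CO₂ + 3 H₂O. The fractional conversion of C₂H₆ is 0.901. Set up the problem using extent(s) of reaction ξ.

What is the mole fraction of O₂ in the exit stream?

0.479

Stoichiometric O₂ = 3.5 × 203 = 710.5 mol/s; O₂ fed = 710.5 × 2.111 = 1500 mol/s.
Fuel reacted = 0.901 × 203 → ξ = 182.9 mol/s.
Outlet (n = n₀ + ν ξ):
  C₂H₆: 203 − 1(182.9) = 20.1
  O₂: 1500 − 3.5(182.9) = 859.7
  CO₂: 0 + 2(182.9) = 365.8
  H₂O: 0 + 3(182.9) = 548.7
Total out = 1794 mol/s; y_O₂ = 859.7 / 1794 = 0.4791.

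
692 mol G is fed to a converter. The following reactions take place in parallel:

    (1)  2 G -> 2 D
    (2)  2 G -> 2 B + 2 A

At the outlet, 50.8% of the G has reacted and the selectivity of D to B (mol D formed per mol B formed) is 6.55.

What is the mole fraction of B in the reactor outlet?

Conversion of G: G consumed = 0.508 × 692 = 351.5 mol = 2ξ₁ + 2ξ₂.
Selectivity: 2ξ₁ / (2ξ₂) = 6.55 → ξ₁ = 6.55 ξ₂.
Substitute: (2·6.55 + 2) ξ₂ = 351.5 → ξ₂ = 23.28 mol, ξ₁ = 152.5 mol.
Outlet amounts (n = n₀ + Σ ν·ξ):
  G: 692 − 2(152.5) − 2(23.28) = 340.5
  D: 0 + 2(152.5) = 305
  B: 0 + 2(23.28) = 46.56
  A: 0 + 2(23.28) = 46.56
Total out = 738.6 mol; y_B = 46.56 / 738.6 = 0.06304.

0.063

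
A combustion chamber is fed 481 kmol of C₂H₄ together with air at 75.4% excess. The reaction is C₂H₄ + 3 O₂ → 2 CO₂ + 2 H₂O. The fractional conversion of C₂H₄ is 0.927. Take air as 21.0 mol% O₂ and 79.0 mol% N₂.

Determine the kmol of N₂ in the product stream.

Stoichiometric O₂ = 3 × 481 = 1443 kmol; O₂ fed = 1443 × 1.754 = 2531 kmol.
N₂ fed = 2531 × 79/21 = 9521 kmol.
Fuel reacted = 0.927 × 481 → ξ = 445.9 kmol.
Outlet (n = n₀ + ν ξ):
  C₂H₄: 481 − 1(445.9) = 35.11
  O₂: 2531 − 3(445.9) = 1193
  N₂: 9521 (inert)
  CO₂: 0 + 2(445.9) = 891.8
  H₂O: 0 + 2(445.9) = 891.8

9520 kmol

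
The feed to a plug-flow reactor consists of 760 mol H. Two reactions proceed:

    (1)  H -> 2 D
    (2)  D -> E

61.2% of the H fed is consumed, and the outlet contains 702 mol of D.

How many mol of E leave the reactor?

228 mol

Conversion of H: H consumed = 1ξ₁ = 0.612 × 760 → ξ₁ = 465.1 mol.
D balance: n_D = 0 + 2ξ₁ − 1ξ₂ = 702 → ξ₂ = (2·465.1 − 702)/1 = 228.2 mol.
Outlet amounts (n = n₀ + Σ ν·ξ):
  H: 760 − 1(465.1) = 294.9
  D: 0 + 2(465.1) − 1(228.2) = 702
  E: 0 + 1(228.2) = 228.2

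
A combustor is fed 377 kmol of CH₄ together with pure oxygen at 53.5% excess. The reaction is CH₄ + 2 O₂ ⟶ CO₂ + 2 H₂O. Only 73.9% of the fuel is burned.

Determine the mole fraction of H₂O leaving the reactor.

Stoichiometric O₂ = 2 × 377 = 754 kmol; O₂ fed = 754 × 1.535 = 1157 kmol.
Fuel reacted = 0.739 × 377 → ξ = 278.6 kmol.
Outlet (n = n₀ + ν ξ):
  CH₄: 377 − 1(278.6) = 98.4
  O₂: 1157 − 2(278.6) = 600.2
  CO₂: 0 + 1(278.6) = 278.6
  H₂O: 0 + 2(278.6) = 557.2
Total out = 1534 kmol; y_H₂O = 557.2 / 1534 = 0.3631.

0.363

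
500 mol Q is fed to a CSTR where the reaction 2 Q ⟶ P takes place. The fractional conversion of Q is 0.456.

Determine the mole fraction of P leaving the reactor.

Q reacted = 0.456 × 500 = 228 mol; ν_Q = −2, so ξ = 228/2 = 114 mol.
Outlet amounts (n = n₀ + ν ξ):
  Q: 500 − 2(114) = 272
  P: 0 + 1(114) = 114
Total out = 386 mol; y_P = 114 / 386 = 0.2953.

0.295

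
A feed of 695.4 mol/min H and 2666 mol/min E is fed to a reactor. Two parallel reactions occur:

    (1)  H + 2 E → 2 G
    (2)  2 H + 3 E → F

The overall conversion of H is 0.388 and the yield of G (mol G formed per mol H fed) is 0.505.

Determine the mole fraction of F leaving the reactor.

Yield of G: 2ξ₁ / 695.4 = 0.505 → ξ₁ = 175.6 mol/min.
Conversion of H: 1ξ₁ + 2ξ₂ = 0.388 × 695.4 = 269.8 → ξ₂ = 47.11 mol/min.
Outlet amounts (n = n₀ + Σ ν·ξ):
  H: 695.4 − 1(175.6) − 2(47.11) = 425.6
  E: 2666 − 2(175.6) − 3(47.11) = 2173
  G: 0 + 2(175.6) = 351.2
  F: 0 + 1(47.11) = 47.11
Total out = 2997 mol/min; y_F = 47.11 / 2997 = 0.01572.

0.0157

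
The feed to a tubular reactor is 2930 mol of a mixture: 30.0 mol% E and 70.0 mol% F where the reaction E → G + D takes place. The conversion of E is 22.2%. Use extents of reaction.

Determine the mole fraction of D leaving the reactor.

E reacted = 0.222 × 879 = 195.1 mol; ν_E = −1, so ξ = 195.1/1 = 195.1 mol.
Outlet amounts (n = n₀ + ν ξ):
  E: 879 − 1(195.1) = 683.9
  G: 0 + 1(195.1) = 195.1
  D: 0 + 1(195.1) = 195.1
  F: 2051 (inert)
Total out = 3125 mol; y_D = 195.1 / 3125 = 0.06244.

0.0624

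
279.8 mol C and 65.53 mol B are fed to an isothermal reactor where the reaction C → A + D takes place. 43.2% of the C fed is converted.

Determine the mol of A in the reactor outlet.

121 mol

C reacted = 0.432 × 279.8 = 120.9 mol; ν_C = −1, so ξ = 120.9/1 = 120.9 mol.
Outlet amounts (n = n₀ + ν ξ):
  C: 279.8 − 1(120.9) = 158.9
  A: 0 + 1(120.9) = 120.9
  D: 0 + 1(120.9) = 120.9
  B: 65.53 (inert)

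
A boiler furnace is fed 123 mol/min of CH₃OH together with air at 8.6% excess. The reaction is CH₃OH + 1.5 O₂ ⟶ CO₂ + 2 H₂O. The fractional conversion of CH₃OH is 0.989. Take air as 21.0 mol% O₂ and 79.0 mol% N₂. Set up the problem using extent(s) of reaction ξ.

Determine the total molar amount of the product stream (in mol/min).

1140 mol/min

Stoichiometric O₂ = 1.5 × 123 = 184.5 mol/min; O₂ fed = 184.5 × 1.086 = 200.4 mol/min.
N₂ fed = 200.4 × 79/21 = 753.8 mol/min.
Fuel reacted = 0.989 × 123 → ξ = 121.6 mol/min.
Outlet (n = n₀ + ν ξ):
  CH₃OH: 123 − 1(121.6) = 1.353
  O₂: 200.4 − 1.5(121.6) = 17.9
  N₂: 753.8 (inert)
  CO₂: 0 + 1(121.6) = 121.6
  H₂O: 0 + 2(121.6) = 243.3
Total out = 1.353 + 17.9 + 753.8 + 121.6 + 243.3 = 1138 mol/min.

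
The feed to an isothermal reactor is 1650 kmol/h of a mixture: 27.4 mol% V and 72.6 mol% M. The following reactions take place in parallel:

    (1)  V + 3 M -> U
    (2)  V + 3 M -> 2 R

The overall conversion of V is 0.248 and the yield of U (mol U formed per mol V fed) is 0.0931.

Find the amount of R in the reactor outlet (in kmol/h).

140 kmol/h

Yield of U: 1ξ₁ / 452.1 = 0.0931 → ξ₁ = 42.09 kmol/h.
Conversion of V: 1ξ₁ + 1ξ₂ = 0.248 × 452.1 = 112.1 → ξ₂ = 70.03 kmol/h.
Outlet amounts (n = n₀ + Σ ν·ξ):
  V: 452.1 − 1(42.09) − 1(70.03) = 340
  M: 1198 − 3(42.09) − 3(70.03) = 861.5
  U: 0 + 1(42.09) = 42.09
  R: 0 + 2(70.03) = 140.1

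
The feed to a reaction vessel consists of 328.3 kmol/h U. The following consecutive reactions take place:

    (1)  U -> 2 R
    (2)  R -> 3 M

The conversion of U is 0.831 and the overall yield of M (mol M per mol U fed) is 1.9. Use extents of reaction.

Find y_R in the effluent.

0.332

Conversion of U: U consumed = 1ξ₁ = 0.831 × 328.3 → ξ₁ = 272.8 kmol/h.
Yield of M: 3ξ₂ / 328.3 = 1.9 → ξ₂ = 207.9 kmol/h.
Outlet amounts (n = n₀ + Σ ν·ξ):
  U: 328.3 − 1(272.8) = 55.48
  R: 0 + 2(272.8) − 1(207.9) = 337.7
  M: 0 + 3(207.9) = 623.8
Total out = 1017 kmol/h; y_R = 337.7 / 1017 = 0.3321.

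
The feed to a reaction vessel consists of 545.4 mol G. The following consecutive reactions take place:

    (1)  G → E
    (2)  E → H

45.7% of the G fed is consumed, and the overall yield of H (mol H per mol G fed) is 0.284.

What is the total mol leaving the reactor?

545 mol

Conversion of G: G consumed = 1ξ₁ = 0.457 × 545.4 → ξ₁ = 249.2 mol.
Yield of H: 1ξ₂ / 545.4 = 0.284 → ξ₂ = 154.9 mol.
Outlet amounts (n = n₀ + Σ ν·ξ):
  G: 545.4 − 1(249.2) = 296.2
  E: 0 + 1(249.2) − 1(154.9) = 94.35
  H: 0 + 1(154.9) = 154.9
Total out = 296.2 + 94.35 + 154.9 = 545.4 mol.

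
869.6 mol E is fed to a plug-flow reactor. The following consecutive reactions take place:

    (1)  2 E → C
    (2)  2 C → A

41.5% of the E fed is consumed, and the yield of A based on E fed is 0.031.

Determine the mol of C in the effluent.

Conversion of E: E consumed = 2ξ₁ = 0.415 × 869.6 → ξ₁ = 180.4 mol.
Yield of A: 1ξ₂ / 869.6 = 0.031 → ξ₂ = 26.96 mol.
Outlet amounts (n = n₀ + Σ ν·ξ):
  E: 869.6 − 2(180.4) = 508.7
  C: 0 + 1(180.4) − 2(26.96) = 126.5
  A: 0 + 1(26.96) = 26.96

127 mol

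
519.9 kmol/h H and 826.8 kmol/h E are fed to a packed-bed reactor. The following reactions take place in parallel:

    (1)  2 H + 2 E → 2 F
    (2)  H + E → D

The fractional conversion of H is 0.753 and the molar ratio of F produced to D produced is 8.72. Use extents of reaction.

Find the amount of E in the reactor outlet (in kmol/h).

Conversion of H: H consumed = 0.753 × 519.9 = 391.5 kmol/h = 2ξ₁ + 1ξ₂.
Selectivity: 2ξ₁ / (1ξ₂) = 8.72 → ξ₁ = 4.36 ξ₂.
Substitute: (2·4.36 + 1) ξ₂ = 391.5 → ξ₂ = 40.28 kmol/h, ξ₁ = 175.6 kmol/h.
Outlet amounts (n = n₀ + Σ ν·ξ):
  H: 519.9 − 2(175.6) − 1(40.28) = 128.4
  E: 826.8 − 2(175.6) − 1(40.28) = 435.3
  F: 0 + 2(175.6) = 351.2
  D: 0 + 1(40.28) = 40.28

435 kmol/h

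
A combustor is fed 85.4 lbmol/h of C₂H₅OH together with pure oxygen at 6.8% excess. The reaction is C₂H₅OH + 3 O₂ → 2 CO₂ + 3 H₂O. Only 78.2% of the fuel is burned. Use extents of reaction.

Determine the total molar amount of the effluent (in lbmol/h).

Stoichiometric O₂ = 3 × 85.4 = 256.2 lbmol/h; O₂ fed = 256.2 × 1.068 = 273.6 lbmol/h.
Fuel reacted = 0.782 × 85.4 → ξ = 66.78 lbmol/h.
Outlet (n = n₀ + ν ξ):
  C₂H₅OH: 85.4 − 1(66.78) = 18.62
  O₂: 273.6 − 3(66.78) = 73.27
  CO₂: 0 + 2(66.78) = 133.6
  H₂O: 0 + 3(66.78) = 200.3
Total out = 18.62 + 73.27 + 133.6 + 200.3 = 425.8 lbmol/h.

426 lbmol/h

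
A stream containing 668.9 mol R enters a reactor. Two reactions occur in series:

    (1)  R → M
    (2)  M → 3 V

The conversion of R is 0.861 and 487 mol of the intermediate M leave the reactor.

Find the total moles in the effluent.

Conversion of R: R consumed = 1ξ₁ = 0.861 × 668.9 → ξ₁ = 575.9 mol.
M balance: n_M = 0 + 1ξ₁ − 1ξ₂ = 487 → ξ₂ = (1·575.9 − 487)/1 = 88.92 mol.
Outlet amounts (n = n₀ + Σ ν·ξ):
  R: 668.9 − 1(575.9) = 92.98
  M: 0 + 1(575.9) − 1(88.92) = 487
  V: 0 + 3(88.92) = 266.8
Total out = 92.98 + 487 + 266.8 = 846.7 mol.

847 mol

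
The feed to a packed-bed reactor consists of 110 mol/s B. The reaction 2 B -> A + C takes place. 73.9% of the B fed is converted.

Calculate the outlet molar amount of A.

40.6 mol/s

B reacted = 0.739 × 110 = 81.29 mol/s; ν_B = −2, so ξ = 81.29/2 = 40.64 mol/s.
Outlet amounts (n = n₀ + ν ξ):
  B: 110 − 2(40.64) = 28.71
  A: 0 + 1(40.64) = 40.64
  C: 0 + 1(40.64) = 40.64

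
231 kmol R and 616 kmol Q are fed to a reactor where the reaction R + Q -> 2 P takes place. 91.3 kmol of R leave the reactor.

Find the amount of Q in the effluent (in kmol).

For R: n = n₀ − 1ξ → 91.3 = 231 − 1ξ, giving ξ = 139.7 kmol.
Outlet amounts (n = n₀ + ν ξ):
  R: 231 − 1(139.7) = 91.3
  Q: 616 − 1(139.7) = 476.3
  P: 0 + 2(139.7) = 279.4

476 kmol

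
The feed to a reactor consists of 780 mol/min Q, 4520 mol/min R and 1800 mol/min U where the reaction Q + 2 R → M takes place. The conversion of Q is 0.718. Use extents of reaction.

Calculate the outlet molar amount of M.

Q reacted = 0.718 × 780 = 560 mol/min; ν_Q = −1, so ξ = 560/1 = 560 mol/min.
Outlet amounts (n = n₀ + ν ξ):
  Q: 780 − 1(560) = 220
  R: 4520 − 2(560) = 3400
  M: 0 + 1(560) = 560
  U: 1800 (inert)

560 mol/min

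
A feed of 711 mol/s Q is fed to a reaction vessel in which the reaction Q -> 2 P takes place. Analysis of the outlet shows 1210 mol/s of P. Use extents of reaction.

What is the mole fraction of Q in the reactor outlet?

0.0805

For P: n = n₀ + 2ξ → 1210 = 0 + 2ξ, giving ξ = 605 mol/s.
Outlet amounts (n = n₀ + ν ξ):
  Q: 711 − 1(605) = 106
  P: 0 + 2(605) = 1210
Total out = 1316 mol/s; y_Q = 106 / 1316 = 0.08055.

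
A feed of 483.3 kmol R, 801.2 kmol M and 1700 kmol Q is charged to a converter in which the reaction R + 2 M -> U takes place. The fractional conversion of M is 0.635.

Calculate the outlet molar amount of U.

254 kmol

M reacted = 0.635 × 801.2 = 508.8 kmol; ν_M = −2, so ξ = 508.8/2 = 254.4 kmol.
Outlet amounts (n = n₀ + ν ξ):
  R: 483.3 − 1(254.4) = 228.9
  M: 801.2 − 2(254.4) = 292.4
  U: 0 + 1(254.4) = 254.4
  Q: 1700 (inert)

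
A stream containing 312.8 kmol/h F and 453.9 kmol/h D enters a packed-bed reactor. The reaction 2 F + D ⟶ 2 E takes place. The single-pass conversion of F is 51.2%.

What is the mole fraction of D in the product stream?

0.544

F reacted = 0.512 × 312.8 = 160.2 kmol/h; ν_F = −2, so ξ = 160.2/2 = 80.08 kmol/h.
Outlet amounts (n = n₀ + ν ξ):
  F: 312.8 − 2(80.08) = 152.6
  D: 453.9 − 1(80.08) = 373.8
  E: 0 + 2(80.08) = 160.2
Total out = 686.6 kmol/h; y_D = 373.8 / 686.6 = 0.5444.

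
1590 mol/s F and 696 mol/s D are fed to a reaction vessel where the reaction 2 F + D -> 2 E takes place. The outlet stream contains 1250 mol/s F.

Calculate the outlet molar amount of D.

For F: n = n₀ − 2ξ → 1250 = 1590 − 2ξ, giving ξ = 170 mol/s.
Outlet amounts (n = n₀ + ν ξ):
  F: 1590 − 2(170) = 1250
  D: 696 − 1(170) = 526
  E: 0 + 2(170) = 340

526 mol/s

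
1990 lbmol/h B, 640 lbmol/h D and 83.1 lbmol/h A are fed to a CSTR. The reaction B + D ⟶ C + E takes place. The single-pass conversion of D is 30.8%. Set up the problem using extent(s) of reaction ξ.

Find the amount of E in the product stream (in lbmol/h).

197 lbmol/h

D reacted = 0.308 × 640 = 197.1 lbmol/h; ν_D = −1, so ξ = 197.1/1 = 197.1 lbmol/h.
Outlet amounts (n = n₀ + ν ξ):
  B: 1990 − 1(197.1) = 1793
  D: 640 − 1(197.1) = 442.9
  C: 0 + 1(197.1) = 197.1
  E: 0 + 1(197.1) = 197.1
  A: 83.1 (inert)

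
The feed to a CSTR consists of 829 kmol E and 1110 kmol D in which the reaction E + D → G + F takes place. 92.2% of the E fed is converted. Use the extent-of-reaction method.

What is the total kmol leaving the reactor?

1940 kmol

E reacted = 0.922 × 829 = 764.3 kmol; ν_E = −1, so ξ = 764.3/1 = 764.3 kmol.
Outlet amounts (n = n₀ + ν ξ):
  E: 829 − 1(764.3) = 64.66
  D: 1110 − 1(764.3) = 345.7
  G: 0 + 1(764.3) = 764.3
  F: 0 + 1(764.3) = 764.3
Total out = 64.66 + 345.7 + 764.3 + 764.3 = 1939 kmol.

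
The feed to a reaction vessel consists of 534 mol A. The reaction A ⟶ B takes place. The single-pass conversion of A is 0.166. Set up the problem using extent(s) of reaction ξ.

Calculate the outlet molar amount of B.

A reacted = 0.166 × 534 = 88.64 mol; ν_A = −1, so ξ = 88.64/1 = 88.64 mol.
Outlet amounts (n = n₀ + ν ξ):
  A: 534 − 1(88.64) = 445.4
  B: 0 + 1(88.64) = 88.64

88.6 mol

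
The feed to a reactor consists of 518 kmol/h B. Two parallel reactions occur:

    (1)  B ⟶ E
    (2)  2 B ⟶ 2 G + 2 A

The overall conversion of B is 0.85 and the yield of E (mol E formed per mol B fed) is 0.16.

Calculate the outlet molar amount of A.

Yield of E: 1ξ₁ / 518 = 0.16 → ξ₁ = 82.88 kmol/h.
Conversion of B: 1ξ₁ + 2ξ₂ = 0.85 × 518 = 440.3 → ξ₂ = 178.7 kmol/h.
Outlet amounts (n = n₀ + Σ ν·ξ):
  B: 518 − 1(82.88) − 2(178.7) = 77.7
  E: 0 + 1(82.88) = 82.88
  G: 0 + 2(178.7) = 357.4
  A: 0 + 2(178.7) = 357.4

357 kmol/h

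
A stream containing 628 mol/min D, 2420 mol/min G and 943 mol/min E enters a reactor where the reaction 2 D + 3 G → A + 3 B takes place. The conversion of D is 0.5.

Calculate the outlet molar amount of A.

D reacted = 0.5 × 628 = 314 mol/min; ν_D = −2, so ξ = 314/2 = 157 mol/min.
Outlet amounts (n = n₀ + ν ξ):
  D: 628 − 2(157) = 314
  G: 2420 − 3(157) = 1949
  A: 0 + 1(157) = 157
  B: 0 + 3(157) = 471
  E: 943 (inert)

157 mol/min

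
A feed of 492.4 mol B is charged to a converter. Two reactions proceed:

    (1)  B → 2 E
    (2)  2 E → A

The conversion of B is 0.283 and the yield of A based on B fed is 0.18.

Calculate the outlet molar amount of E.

101 mol

Conversion of B: B consumed = 1ξ₁ = 0.283 × 492.4 → ξ₁ = 139.3 mol.
Yield of A: 1ξ₂ / 492.4 = 0.18 → ξ₂ = 88.63 mol.
Outlet amounts (n = n₀ + Σ ν·ξ):
  B: 492.4 − 1(139.3) = 353.1
  E: 0 + 2(139.3) − 2(88.63) = 101.4
  A: 0 + 1(88.63) = 88.63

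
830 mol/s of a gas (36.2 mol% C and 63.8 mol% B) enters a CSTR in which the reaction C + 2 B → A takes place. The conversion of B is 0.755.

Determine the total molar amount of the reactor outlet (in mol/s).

B reacted = 0.755 × 529.5 = 399.8 mol/s; ν_B = −2, so ξ = 399.8/2 = 199.9 mol/s.
Outlet amounts (n = n₀ + ν ξ):
  C: 300.5 − 1(199.9) = 100.6
  B: 529.5 − 2(199.9) = 129.7
  A: 0 + 1(199.9) = 199.9
Total out = 100.6 + 129.7 + 199.9 = 430.2 mol/s.

430 mol/s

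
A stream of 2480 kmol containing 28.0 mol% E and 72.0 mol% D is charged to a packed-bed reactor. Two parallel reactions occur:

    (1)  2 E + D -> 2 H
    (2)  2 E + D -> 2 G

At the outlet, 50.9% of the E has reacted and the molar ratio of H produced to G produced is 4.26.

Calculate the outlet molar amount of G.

67.2 kmol

Conversion of E: E consumed = 0.509 × 694.4 = 353.4 kmol = 2ξ₁ + 2ξ₂.
Selectivity: 2ξ₁ / (2ξ₂) = 4.26 → ξ₁ = 4.26 ξ₂.
Substitute: (2·4.26 + 2) ξ₂ = 353.4 → ξ₂ = 33.6 kmol, ξ₁ = 143.1 kmol.
Outlet amounts (n = n₀ + Σ ν·ξ):
  E: 694.4 − 2(143.1) − 2(33.6) = 341
  D: 1786 − 1(143.1) − 1(33.6) = 1609
  H: 0 + 2(143.1) = 286.3
  G: 0 + 2(33.6) = 67.2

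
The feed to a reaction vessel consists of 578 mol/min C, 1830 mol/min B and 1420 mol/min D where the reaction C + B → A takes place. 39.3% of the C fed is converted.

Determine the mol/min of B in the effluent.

C reacted = 0.393 × 578 = 227.2 mol/min; ν_C = −1, so ξ = 227.2/1 = 227.2 mol/min.
Outlet amounts (n = n₀ + ν ξ):
  C: 578 − 1(227.2) = 350.8
  B: 1830 − 1(227.2) = 1603
  A: 0 + 1(227.2) = 227.2
  D: 1420 (inert)

1600 mol/min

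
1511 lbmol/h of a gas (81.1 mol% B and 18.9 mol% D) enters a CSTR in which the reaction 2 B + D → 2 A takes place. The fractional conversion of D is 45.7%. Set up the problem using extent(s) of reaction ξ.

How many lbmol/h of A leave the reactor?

D reacted = 0.457 × 285.6 = 130.5 lbmol/h; ν_D = −1, so ξ = 130.5/1 = 130.5 lbmol/h.
Outlet amounts (n = n₀ + ν ξ):
  B: 1225 − 2(130.5) = 964.4
  D: 285.6 − 1(130.5) = 155.1
  A: 0 + 2(130.5) = 261

261 lbmol/h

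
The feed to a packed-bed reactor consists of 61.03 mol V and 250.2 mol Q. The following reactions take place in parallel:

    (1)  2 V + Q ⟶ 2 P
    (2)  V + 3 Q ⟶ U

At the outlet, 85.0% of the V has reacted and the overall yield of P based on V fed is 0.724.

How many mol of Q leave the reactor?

Yield of P: 2ξ₁ / 61.03 = 0.724 → ξ₁ = 22.09 mol.
Conversion of V: 2ξ₁ + 1ξ₂ = 0.85 × 61.03 = 51.88 → ξ₂ = 7.69 mol.
Outlet amounts (n = n₀ + Σ ν·ξ):
  V: 61.03 − 2(22.09) − 1(7.69) = 9.154
  Q: 250.2 − 1(22.09) − 3(7.69) = 205
  P: 0 + 2(22.09) = 44.19
  U: 0 + 1(7.69) = 7.69

205 mol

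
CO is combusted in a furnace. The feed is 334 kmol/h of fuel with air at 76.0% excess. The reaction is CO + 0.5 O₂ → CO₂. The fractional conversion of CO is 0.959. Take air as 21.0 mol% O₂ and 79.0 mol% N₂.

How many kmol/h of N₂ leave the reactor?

Stoichiometric O₂ = 0.5 × 334 = 167 kmol/h; O₂ fed = 167 × 1.760 = 293.9 kmol/h.
N₂ fed = 293.9 × 79/21 = 1106 kmol/h.
Fuel reacted = 0.959 × 334 → ξ = 320.3 kmol/h.
Outlet (n = n₀ + ν ξ):
  CO: 334 − 1(320.3) = 13.69
  O₂: 293.9 − 0.5(320.3) = 133.8
  N₂: 1106 (inert)
  CO₂: 0 + 1(320.3) = 320.3

1110 kmol/h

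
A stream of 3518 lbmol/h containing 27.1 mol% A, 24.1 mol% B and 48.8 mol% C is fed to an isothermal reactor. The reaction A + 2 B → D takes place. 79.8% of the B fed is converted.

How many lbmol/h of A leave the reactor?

615 lbmol/h

B reacted = 0.798 × 847.8 = 676.6 lbmol/h; ν_B = −2, so ξ = 676.6/2 = 338.3 lbmol/h.
Outlet amounts (n = n₀ + ν ξ):
  A: 953.4 − 1(338.3) = 615.1
  B: 847.8 − 2(338.3) = 171.3
  D: 0 + 1(338.3) = 338.3
  C: 1717 (inert)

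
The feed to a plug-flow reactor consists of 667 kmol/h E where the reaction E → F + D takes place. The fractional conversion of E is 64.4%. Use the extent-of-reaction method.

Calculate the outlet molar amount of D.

430 kmol/h

E reacted = 0.644 × 667 = 429.5 kmol/h; ν_E = −1, so ξ = 429.5/1 = 429.5 kmol/h.
Outlet amounts (n = n₀ + ν ξ):
  E: 667 − 1(429.5) = 237.5
  F: 0 + 1(429.5) = 429.5
  D: 0 + 1(429.5) = 429.5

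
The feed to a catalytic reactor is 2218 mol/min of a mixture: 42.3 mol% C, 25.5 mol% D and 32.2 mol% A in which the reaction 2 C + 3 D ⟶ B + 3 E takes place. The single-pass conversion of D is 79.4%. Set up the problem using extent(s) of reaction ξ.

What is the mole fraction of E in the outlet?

0.217

D reacted = 0.794 × 565.6 = 449.1 mol/min; ν_D = −3, so ξ = 449.1/3 = 149.7 mol/min.
Outlet amounts (n = n₀ + ν ξ):
  C: 938.2 − 2(149.7) = 638.8
  D: 565.6 − 3(149.7) = 116.5
  B: 0 + 1(149.7) = 149.7
  E: 0 + 3(149.7) = 449.1
  A: 714.2 (inert)
Total out = 2068 mol/min; y_E = 449.1 / 2068 = 0.2171.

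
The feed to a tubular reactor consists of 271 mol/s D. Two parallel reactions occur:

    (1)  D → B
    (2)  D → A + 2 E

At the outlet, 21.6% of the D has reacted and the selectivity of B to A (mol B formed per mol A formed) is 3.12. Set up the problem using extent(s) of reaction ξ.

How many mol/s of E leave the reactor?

Conversion of D: D consumed = 0.216 × 271 = 58.54 mol/s = 1ξ₁ + 1ξ₂.
Selectivity: 1ξ₁ / (1ξ₂) = 3.12 → ξ₁ = 3.12 ξ₂.
Substitute: (1·3.12 + 1) ξ₂ = 58.54 → ξ₂ = 14.21 mol/s, ξ₁ = 44.33 mol/s.
Outlet amounts (n = n₀ + Σ ν·ξ):
  D: 271 − 1(44.33) − 1(14.21) = 212.5
  B: 0 + 1(44.33) = 44.33
  A: 0 + 1(14.21) = 14.21
  E: 0 + 2(14.21) = 28.42

28.4 mol/s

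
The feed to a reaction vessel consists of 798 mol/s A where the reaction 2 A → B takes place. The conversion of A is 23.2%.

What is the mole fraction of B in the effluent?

A reacted = 0.232 × 798 = 185.1 mol/s; ν_A = −2, so ξ = 185.1/2 = 92.57 mol/s.
Outlet amounts (n = n₀ + ν ξ):
  A: 798 − 2(92.57) = 612.9
  B: 0 + 1(92.57) = 92.57
Total out = 705.4 mol/s; y_B = 92.57 / 705.4 = 0.1312.

0.131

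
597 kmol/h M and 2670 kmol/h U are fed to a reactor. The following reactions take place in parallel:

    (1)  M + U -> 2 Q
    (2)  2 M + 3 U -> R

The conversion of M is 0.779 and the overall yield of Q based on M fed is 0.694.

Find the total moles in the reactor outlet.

Yield of Q: 2ξ₁ / 597 = 0.694 → ξ₁ = 207.2 kmol/h.
Conversion of M: 1ξ₁ + 2ξ₂ = 0.779 × 597 = 465.1 → ξ₂ = 129 kmol/h.
Outlet amounts (n = n₀ + Σ ν·ξ):
  M: 597 − 1(207.2) − 2(129) = 131.9
  U: 2670 − 1(207.2) − 3(129) = 2076
  Q: 0 + 2(207.2) = 414.3
  R: 0 + 1(129) = 129
Total out = 131.9 + 2076 + 414.3 + 129 = 2751 kmol/h.

2750 kmol/h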